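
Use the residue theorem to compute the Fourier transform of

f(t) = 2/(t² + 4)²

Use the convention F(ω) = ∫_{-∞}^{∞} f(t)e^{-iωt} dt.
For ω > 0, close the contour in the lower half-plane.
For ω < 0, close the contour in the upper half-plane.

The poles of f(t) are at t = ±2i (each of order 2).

Let g(z) = f(z)e^{-iωz}; for large |z| the factor e^{-iωz} decays in the lower half-plane when ω > 0 and in the upper half-plane when ω < 0.

Case ω > 0 (lower half-plane, clockwise contour ⇒ F(ω) = -2πi·ΣRes):
  Res_{z = - 2 i} g(z) = \frac{i \left(2 \omega + 1\right) e^{- 2 \omega}}{16} (pole of order 2)
  F(ω) = -2πi·ΣRes = \frac{\pi \left(2 \omega + 1\right) e^{- 2 \omega}}{8}

Case ω < 0 (upper half-plane, counterclockwise contour ⇒ F(ω) = +2πi·ΣRes):
  Res_{z = 2 i} g(z) = \frac{i \left(2 \omega - 1\right) e^{2 \omega}}{16} (pole of order 2)
  F(ω) = 2πi·ΣRes = \frac{\pi \left(1 - 2 \omega\right) e^{2 \omega}}{8}

Both cases combine into a single formula in |ω|:

F(ω) = \frac{\pi \left(2 \left|{\omega}\right| + 1\right) e^{- 2 \left|{\omega}\right|}}{8}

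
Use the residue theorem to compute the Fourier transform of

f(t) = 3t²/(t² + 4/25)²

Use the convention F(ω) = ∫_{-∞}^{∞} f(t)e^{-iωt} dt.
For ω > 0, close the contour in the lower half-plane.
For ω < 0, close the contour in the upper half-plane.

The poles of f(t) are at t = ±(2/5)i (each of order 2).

Let g(z) = f(z)e^{-iωz}; for large |z| the factor e^{-iωz} decays in the lower half-plane when ω > 0 and in the upper half-plane when ω < 0.

Case ω > 0 (lower half-plane, clockwise contour ⇒ F(ω) = -2πi·ΣRes):
  Res_{z = - \frac{2 i}{5}} g(z) = \frac{3 i \left(5 - 2 \omega\right) e^{- \frac{2 \omega}{5}}}{8} (pole of order 2)
  F(ω) = -2πi·ΣRes = \frac{3 \pi \left(5 - 2 \omega\right) e^{- \frac{2 \omega}{5}}}{4}

Case ω < 0 (upper half-plane, counterclockwise contour ⇒ F(ω) = +2πi·ΣRes):
  Res_{z = \frac{2 i}{5}} g(z) = \frac{3 i \left(- 2 \omega - 5\right) e^{\frac{2 \omega}{5}}}{8} (pole of order 2)
  F(ω) = 2πi·ΣRes = \frac{3 \pi \left(2 \omega + 5\right) e^{\frac{2 \omega}{5}}}{4}

Both cases combine into a single formula in |ω|:

F(ω) = \frac{3 \pi \left(5 - 2 \left|{\omega}\right|\right) e^{- \frac{2 \left|{\omega}\right|}{5}}}{4}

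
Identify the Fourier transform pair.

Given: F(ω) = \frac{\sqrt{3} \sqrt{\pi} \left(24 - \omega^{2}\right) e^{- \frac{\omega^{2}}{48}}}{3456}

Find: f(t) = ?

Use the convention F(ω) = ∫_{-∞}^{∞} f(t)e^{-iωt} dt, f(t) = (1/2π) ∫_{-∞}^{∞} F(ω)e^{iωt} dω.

f(t) = t^{2} e^{- 12 t^{2}}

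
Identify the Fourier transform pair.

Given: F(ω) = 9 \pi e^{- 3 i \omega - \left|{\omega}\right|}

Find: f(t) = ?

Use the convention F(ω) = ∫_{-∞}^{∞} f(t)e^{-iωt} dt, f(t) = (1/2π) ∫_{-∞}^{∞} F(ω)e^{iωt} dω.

f(t) = \frac{9}{\left(t - 3\right)^{2} + 1}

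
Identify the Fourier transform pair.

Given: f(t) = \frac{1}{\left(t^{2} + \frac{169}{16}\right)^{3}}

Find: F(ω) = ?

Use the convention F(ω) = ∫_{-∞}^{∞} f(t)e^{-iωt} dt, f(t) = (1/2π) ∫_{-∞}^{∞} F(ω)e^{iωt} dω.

F(ω) = \frac{8 \pi \left(169 \omega^{2} + 156 \left|{\omega}\right| + 48\right) e^{- \frac{13 \left|{\omega}\right|}{4}}}{371293}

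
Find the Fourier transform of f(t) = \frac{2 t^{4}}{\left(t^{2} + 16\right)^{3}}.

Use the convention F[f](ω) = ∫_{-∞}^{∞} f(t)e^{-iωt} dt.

F(ω) = \frac{\pi \left(16 \omega^{2} - 20 \left|{\omega}\right| + 3\right) e^{- 4 \left|{\omega}\right|}}{16}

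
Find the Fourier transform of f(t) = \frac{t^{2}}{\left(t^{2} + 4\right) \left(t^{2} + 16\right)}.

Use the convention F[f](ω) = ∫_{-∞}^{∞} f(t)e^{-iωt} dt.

F(ω) = \frac{\pi \left(2 - e^{2 \left|{\omega}\right|}\right) e^{- 4 \left|{\omega}\right|}}{6}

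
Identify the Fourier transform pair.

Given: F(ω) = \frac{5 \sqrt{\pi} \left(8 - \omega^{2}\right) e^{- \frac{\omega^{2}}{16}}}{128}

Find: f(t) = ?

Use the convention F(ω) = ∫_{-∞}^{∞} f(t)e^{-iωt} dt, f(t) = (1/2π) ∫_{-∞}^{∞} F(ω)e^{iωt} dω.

f(t) = 5 t^{2} e^{- 4 t^{2}}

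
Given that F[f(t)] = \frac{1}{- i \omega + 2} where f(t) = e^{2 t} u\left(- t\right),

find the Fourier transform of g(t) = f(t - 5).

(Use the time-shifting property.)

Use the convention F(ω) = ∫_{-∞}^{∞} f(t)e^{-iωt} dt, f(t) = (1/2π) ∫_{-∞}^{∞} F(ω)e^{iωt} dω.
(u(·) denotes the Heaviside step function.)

F[g](ω) = \frac{i e^{- 5 i \omega}}{\omega + 2 i}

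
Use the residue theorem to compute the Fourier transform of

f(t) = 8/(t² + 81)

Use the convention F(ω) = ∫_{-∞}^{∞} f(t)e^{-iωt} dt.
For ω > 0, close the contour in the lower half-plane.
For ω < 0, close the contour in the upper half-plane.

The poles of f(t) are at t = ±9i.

Let g(z) = f(z)e^{-iωz}; for large |z| the factor e^{-iωz} decays in the lower half-plane when ω > 0 and in the upper half-plane when ω < 0.

Case ω > 0 (lower half-plane, clockwise contour ⇒ F(ω) = -2πi·ΣRes):
  Res_{z = - 9 i} g(z) = \frac{4 i e^{- 9 \omega}}{9}
  F(ω) = -2πi·ΣRes = \frac{8 \pi e^{- 9 \omega}}{9}

Case ω < 0 (upper half-plane, counterclockwise contour ⇒ F(ω) = +2πi·ΣRes):
  Res_{z = 9 i} g(z) = - \frac{4 i e^{9 \omega}}{9}
  F(ω) = 2πi·ΣRes = \frac{8 \pi e^{9 \omega}}{9}

Both cases combine into a single formula in |ω|:

F(ω) = \frac{8 \pi e^{- 9 \left|{\omega}\right|}}{9}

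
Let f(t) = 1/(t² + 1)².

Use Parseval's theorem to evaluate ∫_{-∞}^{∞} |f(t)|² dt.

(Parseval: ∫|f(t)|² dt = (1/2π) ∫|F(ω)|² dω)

∫|f(t)|² dt = \frac{5 \pi}{16}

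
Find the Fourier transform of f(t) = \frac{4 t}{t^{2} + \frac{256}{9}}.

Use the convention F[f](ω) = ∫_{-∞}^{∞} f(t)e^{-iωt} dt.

F(ω) = - 4 i \pi e^{- \frac{16 \left|{\omega}\right|}{3}} \operatorname{sign}{\left(\omega \right)}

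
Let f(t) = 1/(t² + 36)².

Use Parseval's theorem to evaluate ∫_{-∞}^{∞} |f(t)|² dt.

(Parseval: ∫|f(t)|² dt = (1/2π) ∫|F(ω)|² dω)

∫|f(t)|² dt = \frac{5 \pi}{4478976}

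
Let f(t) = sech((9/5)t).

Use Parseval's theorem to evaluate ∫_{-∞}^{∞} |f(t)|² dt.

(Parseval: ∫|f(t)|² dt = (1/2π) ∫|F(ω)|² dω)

∫|f(t)|² dt = \frac{10}{9}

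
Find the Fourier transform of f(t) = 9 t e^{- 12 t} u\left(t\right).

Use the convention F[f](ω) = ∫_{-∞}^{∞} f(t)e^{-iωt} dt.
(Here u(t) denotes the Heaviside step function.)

F(ω) = \frac{9}{\left(i \omega + 12\right)^{2}}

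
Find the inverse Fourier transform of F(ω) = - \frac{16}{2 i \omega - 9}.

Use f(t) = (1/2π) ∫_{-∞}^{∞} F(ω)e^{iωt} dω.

f(t) = 8 e^{\frac{9 t}{2}} u\left(- t\right)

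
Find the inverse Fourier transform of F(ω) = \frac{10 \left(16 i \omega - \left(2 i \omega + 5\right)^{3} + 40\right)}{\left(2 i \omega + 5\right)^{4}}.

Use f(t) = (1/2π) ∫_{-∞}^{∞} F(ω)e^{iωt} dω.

f(t) = 5 \left(t^{2} - 1\right) e^{- \frac{5 t}{2}} u\left(t\right)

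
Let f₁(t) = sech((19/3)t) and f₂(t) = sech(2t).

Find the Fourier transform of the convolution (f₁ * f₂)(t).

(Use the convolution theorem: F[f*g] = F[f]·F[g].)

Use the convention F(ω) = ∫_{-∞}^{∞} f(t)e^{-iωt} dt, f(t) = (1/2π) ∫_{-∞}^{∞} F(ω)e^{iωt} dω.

F[f₁*f₂](ω) = \frac{3 \pi^{2}}{38 \cosh{\left(\frac{3 \pi \omega}{38} \right)} \cosh{\left(\frac{\pi \omega}{4} \right)}}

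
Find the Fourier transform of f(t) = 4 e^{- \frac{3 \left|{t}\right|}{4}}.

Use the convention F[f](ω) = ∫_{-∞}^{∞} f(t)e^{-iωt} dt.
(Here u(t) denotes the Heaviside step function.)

F(ω) = \frac{96}{16 \omega^{2} + 9}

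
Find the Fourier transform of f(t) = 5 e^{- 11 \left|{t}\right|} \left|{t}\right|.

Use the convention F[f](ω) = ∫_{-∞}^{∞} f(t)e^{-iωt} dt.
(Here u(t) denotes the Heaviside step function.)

F(ω) = \frac{10 \left(121 - \omega^{2}\right)}{\left(\omega^{2} + 121\right)^{2}}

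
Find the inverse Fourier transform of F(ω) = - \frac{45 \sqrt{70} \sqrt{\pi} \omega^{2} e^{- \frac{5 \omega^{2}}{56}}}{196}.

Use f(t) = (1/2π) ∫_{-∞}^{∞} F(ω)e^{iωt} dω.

f(t) = 9 \left(\frac{56 t^{2}}{5} - 2\right) e^{- \frac{14 t^{2}}{5}}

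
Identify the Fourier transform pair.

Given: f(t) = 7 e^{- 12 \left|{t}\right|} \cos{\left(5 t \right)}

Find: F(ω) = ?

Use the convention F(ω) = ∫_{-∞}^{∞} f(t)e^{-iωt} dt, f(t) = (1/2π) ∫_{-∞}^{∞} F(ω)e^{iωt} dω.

F(ω) = \frac{168 \left(\omega^{2} + 169\right)}{\omega^{4} + 238 \omega^{2} + 28561}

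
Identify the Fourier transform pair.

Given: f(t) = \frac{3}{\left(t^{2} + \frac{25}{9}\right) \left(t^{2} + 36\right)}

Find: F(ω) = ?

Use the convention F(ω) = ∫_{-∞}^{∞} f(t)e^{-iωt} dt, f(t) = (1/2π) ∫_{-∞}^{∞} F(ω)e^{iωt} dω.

F(ω) = - \frac{9 \pi e^{- 6 \left|{\omega}\right|}}{598} + \frac{81 \pi e^{- \frac{5 \left|{\omega}\right|}{3}}}{1495}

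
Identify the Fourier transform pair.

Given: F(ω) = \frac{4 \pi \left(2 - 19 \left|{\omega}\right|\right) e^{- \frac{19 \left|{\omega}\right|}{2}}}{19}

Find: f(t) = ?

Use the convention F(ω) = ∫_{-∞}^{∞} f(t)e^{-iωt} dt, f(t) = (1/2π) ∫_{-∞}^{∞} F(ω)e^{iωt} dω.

f(t) = \frac{8 t^{2}}{\left(t^{2} + \frac{361}{4}\right)^{2}}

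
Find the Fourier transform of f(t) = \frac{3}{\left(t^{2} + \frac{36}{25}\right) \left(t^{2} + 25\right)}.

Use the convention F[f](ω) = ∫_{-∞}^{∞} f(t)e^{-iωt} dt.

F(ω) = - \frac{15 \pi e^{- 5 \left|{\omega}\right|}}{589} + \frac{125 \pi e^{- \frac{6 \left|{\omega}\right|}{5}}}{1178}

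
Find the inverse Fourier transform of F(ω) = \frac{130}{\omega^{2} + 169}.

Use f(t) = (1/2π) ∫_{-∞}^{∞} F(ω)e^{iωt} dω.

f(t) = 5 e^{- 13 \left|{t}\right|}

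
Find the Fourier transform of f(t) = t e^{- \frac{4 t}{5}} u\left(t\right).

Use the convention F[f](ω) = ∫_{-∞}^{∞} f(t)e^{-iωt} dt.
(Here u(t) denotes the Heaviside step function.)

F(ω) = \frac{25}{\left(5 i \omega + 4\right)^{2}}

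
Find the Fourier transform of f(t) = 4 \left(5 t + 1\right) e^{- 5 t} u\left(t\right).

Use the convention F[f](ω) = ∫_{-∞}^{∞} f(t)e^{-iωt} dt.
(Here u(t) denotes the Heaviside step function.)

F(ω) = \frac{4 \left(- i \omega - 10\right)}{\omega^{2} - 10 i \omega - 25}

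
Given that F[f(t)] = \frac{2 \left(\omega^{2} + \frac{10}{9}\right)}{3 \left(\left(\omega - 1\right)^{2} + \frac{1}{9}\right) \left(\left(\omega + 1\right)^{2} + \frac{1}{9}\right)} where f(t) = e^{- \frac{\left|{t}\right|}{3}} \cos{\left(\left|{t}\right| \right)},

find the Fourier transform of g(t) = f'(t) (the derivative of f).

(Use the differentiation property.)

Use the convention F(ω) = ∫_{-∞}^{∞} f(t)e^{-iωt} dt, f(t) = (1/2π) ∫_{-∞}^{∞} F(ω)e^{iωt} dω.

F[g](ω) = \frac{6 i \omega \left(9 \omega^{2} + 10\right)}{81 \omega^{4} - 144 \omega^{2} + 100}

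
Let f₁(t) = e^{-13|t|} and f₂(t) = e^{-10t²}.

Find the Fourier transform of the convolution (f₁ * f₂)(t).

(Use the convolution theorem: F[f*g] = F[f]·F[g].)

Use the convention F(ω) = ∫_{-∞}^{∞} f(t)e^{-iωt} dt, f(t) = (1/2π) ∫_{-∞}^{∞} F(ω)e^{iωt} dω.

F[f₁*f₂](ω) = \frac{13 \sqrt{10} \sqrt{\pi} e^{- \frac{\omega^{2}}{40}}}{5 \left(\omega^{2} + 169\right)}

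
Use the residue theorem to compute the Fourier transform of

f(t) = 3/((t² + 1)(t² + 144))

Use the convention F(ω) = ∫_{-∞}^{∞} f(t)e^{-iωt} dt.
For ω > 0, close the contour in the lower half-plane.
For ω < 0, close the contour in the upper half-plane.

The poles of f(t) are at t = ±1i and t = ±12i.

Let g(z) = f(z)e^{-iωz}; for large |z| the factor e^{-iωz} decays in the lower half-plane when ω > 0 and in the upper half-plane when ω < 0.

Case ω > 0 (lower half-plane, clockwise contour ⇒ F(ω) = -2πi·ΣRes):
  Res_{z = - i} g(z) = \frac{3 i e^{- \omega}}{286}
  Res_{z = - 12 i} g(z) = - \frac{i e^{- 12 \omega}}{1144}
  F(ω) = -2πi·ΣRes = \frac{\pi \left(12 e^{11 \omega} - 1\right) e^{- 12 \omega}}{572}

Case ω < 0 (upper half-plane, counterclockwise contour ⇒ F(ω) = +2πi·ΣRes):
  Res_{z = i} g(z) = - \frac{3 i e^{\omega}}{286}
  Res_{z = 12 i} g(z) = \frac{i e^{12 \omega}}{1144}
  F(ω) = 2πi·ΣRes = \frac{\pi \left(12 - e^{11 \omega}\right) e^{\omega}}{572}

Both cases combine into a single formula in |ω|:

F(ω) = \frac{\pi \left(12 e^{11 \left|{\omega}\right|} - 1\right) e^{- 12 \left|{\omega}\right|}}{572}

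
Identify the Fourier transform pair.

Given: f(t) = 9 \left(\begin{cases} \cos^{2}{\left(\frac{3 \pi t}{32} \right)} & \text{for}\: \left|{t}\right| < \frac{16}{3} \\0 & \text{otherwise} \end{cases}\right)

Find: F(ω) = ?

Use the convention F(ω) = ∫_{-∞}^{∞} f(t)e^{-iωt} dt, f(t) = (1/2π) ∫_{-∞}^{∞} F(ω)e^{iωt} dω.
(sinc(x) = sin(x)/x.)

F(ω) = - \frac{432 \pi^{2} \operatorname{sinc}{\left(\frac{16 \omega}{3} \right)}}{256 \omega^{2} - 9 \pi^{2}}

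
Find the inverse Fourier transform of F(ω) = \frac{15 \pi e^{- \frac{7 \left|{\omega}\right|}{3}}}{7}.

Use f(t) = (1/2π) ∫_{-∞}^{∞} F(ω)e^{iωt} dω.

f(t) = \frac{5}{t^{2} + \frac{49}{9}}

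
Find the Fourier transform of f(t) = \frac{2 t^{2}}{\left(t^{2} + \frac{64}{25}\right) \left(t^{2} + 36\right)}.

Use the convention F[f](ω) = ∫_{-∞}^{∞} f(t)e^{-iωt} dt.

F(ω) = \frac{75 \pi e^{- 6 \left|{\omega}\right|}}{209} - \frac{20 \pi e^{- \frac{8 \left|{\omega}\right|}{5}}}{209}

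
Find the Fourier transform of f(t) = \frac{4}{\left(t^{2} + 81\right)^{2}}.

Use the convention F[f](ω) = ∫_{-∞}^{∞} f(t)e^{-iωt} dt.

F(ω) = \frac{2 \pi \left(9 \left|{\omega}\right| + 1\right) e^{- 9 \left|{\omega}\right|}}{729}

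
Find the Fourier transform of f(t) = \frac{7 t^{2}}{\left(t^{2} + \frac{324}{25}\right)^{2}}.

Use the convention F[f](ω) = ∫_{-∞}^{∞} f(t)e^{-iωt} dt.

F(ω) = \frac{7 \pi \left(5 - 18 \left|{\omega}\right|\right) e^{- \frac{18 \left|{\omega}\right|}{5}}}{36}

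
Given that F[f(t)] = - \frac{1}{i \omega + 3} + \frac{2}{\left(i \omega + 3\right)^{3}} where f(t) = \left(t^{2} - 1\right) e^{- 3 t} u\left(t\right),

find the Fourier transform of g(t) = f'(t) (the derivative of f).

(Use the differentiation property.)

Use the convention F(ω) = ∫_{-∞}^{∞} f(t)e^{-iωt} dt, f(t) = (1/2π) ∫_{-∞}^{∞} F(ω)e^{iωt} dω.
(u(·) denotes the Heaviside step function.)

F[g](ω) = \frac{i \omega \left(2 i \omega - \left(i \omega + 3\right)^{3} + 6\right)}{\left(i \omega + 3\right)^{4}}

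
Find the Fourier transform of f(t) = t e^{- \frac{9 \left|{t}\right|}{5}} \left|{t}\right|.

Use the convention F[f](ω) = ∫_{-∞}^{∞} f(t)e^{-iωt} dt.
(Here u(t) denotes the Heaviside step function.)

F(ω) = \frac{2500 i \omega \left(25 \omega^{2} - 243\right)}{\left(25 \omega^{2} + 81\right)^{3}}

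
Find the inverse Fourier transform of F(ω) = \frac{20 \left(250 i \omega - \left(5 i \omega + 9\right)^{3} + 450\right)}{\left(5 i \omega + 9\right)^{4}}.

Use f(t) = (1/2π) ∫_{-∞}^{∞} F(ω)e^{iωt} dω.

f(t) = 4 \left(t^{2} - 1\right) e^{- \frac{9 t}{5}} u\left(t\right)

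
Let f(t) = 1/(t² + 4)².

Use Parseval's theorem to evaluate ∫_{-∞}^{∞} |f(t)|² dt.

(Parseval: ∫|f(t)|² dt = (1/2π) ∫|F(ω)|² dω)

∫|f(t)|² dt = \frac{5 \pi}{2048}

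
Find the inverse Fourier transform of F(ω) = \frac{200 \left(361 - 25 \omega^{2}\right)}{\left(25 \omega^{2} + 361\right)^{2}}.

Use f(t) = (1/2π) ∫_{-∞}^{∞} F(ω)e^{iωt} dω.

f(t) = 4 e^{- \frac{19 \left|{t}\right|}{5}} \left|{t}\right|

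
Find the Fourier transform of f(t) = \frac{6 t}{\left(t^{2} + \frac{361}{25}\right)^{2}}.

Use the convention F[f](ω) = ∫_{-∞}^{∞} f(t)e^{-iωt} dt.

F(ω) = - \frac{15 i \pi \omega e^{- \frac{19 \left|{\omega}\right|}{5}}}{19}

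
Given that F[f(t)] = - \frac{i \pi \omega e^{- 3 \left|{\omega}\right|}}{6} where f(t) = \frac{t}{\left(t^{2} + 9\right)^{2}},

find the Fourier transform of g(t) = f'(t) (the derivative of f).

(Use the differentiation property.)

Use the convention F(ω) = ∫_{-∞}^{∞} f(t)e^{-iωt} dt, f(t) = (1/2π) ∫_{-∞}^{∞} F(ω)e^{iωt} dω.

F[g](ω) = \frac{\pi \omega^{2} e^{- 3 \left|{\omega}\right|}}{6}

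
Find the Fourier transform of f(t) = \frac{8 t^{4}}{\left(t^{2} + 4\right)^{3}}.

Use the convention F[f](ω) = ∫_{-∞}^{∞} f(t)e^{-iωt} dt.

F(ω) = \frac{\pi \left(4 \omega^{2} - 10 \left|{\omega}\right| + 3\right) e^{- 2 \left|{\omega}\right|}}{2}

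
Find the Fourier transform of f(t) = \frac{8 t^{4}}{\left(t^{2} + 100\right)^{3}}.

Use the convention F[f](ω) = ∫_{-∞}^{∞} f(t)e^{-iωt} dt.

F(ω) = \frac{\pi \left(100 \omega^{2} - 50 \left|{\omega}\right| + 3\right) e^{- 10 \left|{\omega}\right|}}{10}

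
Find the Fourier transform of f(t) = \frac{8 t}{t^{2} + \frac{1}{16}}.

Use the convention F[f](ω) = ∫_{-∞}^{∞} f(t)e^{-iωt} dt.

F(ω) = - 8 i \pi e^{- \frac{\left|{\omega}\right|}{4}} \operatorname{sign}{\left(\omega \right)}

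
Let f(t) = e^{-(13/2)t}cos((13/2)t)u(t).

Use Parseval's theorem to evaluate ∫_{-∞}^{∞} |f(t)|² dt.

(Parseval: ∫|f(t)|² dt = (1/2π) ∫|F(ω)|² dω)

∫|f(t)|² dt = \frac{3}{52}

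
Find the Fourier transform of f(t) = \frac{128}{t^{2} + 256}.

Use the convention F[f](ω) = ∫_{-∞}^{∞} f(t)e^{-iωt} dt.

F(ω) = 8 \pi e^{- 16 \left|{\omega}\right|}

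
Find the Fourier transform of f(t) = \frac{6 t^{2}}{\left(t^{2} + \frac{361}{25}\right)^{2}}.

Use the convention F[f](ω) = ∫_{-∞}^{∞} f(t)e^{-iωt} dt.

F(ω) = \frac{3 \pi \left(5 - 19 \left|{\omega}\right|\right) e^{- \frac{19 \left|{\omega}\right|}{5}}}{19}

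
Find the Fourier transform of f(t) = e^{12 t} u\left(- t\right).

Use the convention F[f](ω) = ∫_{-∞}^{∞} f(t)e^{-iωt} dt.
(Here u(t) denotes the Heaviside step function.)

F(ω) = \frac{i}{\omega + 12 i}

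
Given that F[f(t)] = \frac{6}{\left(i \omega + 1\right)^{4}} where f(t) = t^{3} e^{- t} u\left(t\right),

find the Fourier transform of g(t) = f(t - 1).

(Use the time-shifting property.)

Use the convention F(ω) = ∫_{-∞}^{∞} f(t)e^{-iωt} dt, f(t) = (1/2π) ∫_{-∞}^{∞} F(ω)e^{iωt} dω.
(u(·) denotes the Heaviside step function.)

F[g](ω) = \frac{6 e^{- i \omega}}{\left(i \omega + 1\right)^{4}}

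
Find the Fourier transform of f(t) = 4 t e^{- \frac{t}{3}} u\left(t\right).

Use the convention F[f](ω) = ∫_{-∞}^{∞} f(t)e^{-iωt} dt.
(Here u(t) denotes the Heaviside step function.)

F(ω) = \frac{36}{\left(3 i \omega + 1\right)^{2}}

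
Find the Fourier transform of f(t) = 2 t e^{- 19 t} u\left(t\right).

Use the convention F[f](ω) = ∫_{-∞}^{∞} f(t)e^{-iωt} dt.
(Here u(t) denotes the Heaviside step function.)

F(ω) = \frac{2}{\left(i \omega + 19\right)^{2}}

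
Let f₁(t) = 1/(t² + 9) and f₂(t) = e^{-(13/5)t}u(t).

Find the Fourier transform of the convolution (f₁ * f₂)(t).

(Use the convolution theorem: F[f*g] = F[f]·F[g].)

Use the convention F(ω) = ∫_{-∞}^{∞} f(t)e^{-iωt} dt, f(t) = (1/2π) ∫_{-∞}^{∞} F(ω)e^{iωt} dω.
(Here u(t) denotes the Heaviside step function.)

F[f₁*f₂](ω) = \frac{5 \pi e^{- 3 \left|{\omega}\right|}}{3 \left(5 i \omega + 13\right)}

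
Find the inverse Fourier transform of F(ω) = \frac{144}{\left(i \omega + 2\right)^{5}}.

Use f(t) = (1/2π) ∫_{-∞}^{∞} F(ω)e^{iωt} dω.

f(t) = 6 t^{4} e^{- 2 t} u\left(t\right)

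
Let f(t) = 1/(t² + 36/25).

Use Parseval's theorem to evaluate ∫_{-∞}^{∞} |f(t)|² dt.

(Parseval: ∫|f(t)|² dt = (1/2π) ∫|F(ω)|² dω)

∫|f(t)|² dt = \frac{125 \pi}{432}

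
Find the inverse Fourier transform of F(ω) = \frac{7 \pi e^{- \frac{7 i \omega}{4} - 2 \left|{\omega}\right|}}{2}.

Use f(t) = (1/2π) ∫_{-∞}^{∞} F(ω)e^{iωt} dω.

f(t) = \frac{7}{\left(t - \frac{7}{4}\right)^{2} + 4}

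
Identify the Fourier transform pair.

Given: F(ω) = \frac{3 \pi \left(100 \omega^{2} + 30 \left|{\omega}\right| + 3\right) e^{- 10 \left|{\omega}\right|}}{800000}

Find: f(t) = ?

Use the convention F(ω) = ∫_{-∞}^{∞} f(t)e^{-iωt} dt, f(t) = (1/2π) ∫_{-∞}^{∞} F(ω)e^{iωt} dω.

f(t) = \frac{3}{\left(t^{2} + 100\right)^{3}}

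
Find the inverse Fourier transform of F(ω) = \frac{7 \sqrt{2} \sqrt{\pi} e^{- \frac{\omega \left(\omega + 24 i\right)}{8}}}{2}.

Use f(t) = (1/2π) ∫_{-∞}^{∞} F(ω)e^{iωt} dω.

f(t) = 7 e^{- 2 \left(t - 3\right)^{2}}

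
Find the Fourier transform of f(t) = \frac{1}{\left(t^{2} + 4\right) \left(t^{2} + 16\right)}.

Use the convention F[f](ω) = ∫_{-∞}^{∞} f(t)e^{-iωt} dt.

F(ω) = \frac{\pi \left(2 e^{2 \left|{\omega}\right|} - 1\right) e^{- 4 \left|{\omega}\right|}}{48}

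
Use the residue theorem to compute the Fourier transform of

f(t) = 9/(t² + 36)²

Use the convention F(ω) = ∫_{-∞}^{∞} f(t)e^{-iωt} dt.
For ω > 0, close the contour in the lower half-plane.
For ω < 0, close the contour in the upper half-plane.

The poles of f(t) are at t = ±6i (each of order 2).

Let g(z) = f(z)e^{-iωz}; for large |z| the factor e^{-iωz} decays in the lower half-plane when ω > 0 and in the upper half-plane when ω < 0.

Case ω > 0 (lower half-plane, clockwise contour ⇒ F(ω) = -2πi·ΣRes):
  Res_{z = - 6 i} g(z) = \frac{i \left(6 \omega + 1\right) e^{- 6 \omega}}{96} (pole of order 2)
  F(ω) = -2πi·ΣRes = \frac{\pi \left(6 \omega + 1\right) e^{- 6 \omega}}{48}

Case ω < 0 (upper half-plane, counterclockwise contour ⇒ F(ω) = +2πi·ΣRes):
  Res_{z = 6 i} g(z) = \frac{i \left(6 \omega - 1\right) e^{6 \omega}}{96} (pole of order 2)
  F(ω) = 2πi·ΣRes = \frac{\pi \left(1 - 6 \omega\right) e^{6 \omega}}{48}

Both cases combine into a single formula in |ω|:

F(ω) = \frac{\pi \left(6 \left|{\omega}\right| + 1\right) e^{- 6 \left|{\omega}\right|}}{48}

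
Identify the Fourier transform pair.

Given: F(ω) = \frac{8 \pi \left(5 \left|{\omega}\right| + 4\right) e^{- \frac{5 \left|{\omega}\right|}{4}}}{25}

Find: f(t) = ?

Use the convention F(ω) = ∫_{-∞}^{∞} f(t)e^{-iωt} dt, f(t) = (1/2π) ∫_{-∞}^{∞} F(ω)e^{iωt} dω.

f(t) = \frac{5}{\left(t^{2} + \frac{25}{16}\right)^{2}}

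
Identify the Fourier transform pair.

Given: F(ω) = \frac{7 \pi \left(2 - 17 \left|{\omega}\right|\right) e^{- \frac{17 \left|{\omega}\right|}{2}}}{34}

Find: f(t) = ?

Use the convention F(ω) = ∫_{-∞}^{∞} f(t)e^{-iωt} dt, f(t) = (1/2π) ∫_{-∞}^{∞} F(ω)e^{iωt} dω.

f(t) = \frac{7 t^{2}}{\left(t^{2} + \frac{289}{4}\right)^{2}}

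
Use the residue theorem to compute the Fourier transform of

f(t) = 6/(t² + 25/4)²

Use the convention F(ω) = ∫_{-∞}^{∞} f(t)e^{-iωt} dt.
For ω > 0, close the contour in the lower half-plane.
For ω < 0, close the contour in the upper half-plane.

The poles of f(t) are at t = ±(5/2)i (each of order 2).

Let g(z) = f(z)e^{-iωz}; for large |z| the factor e^{-iωz} decays in the lower half-plane when ω > 0 and in the upper half-plane when ω < 0.

Case ω > 0 (lower half-plane, clockwise contour ⇒ F(ω) = -2πi·ΣRes):
  Res_{z = - \frac{5 i}{2}} g(z) = \frac{6 i \left(5 \omega + 2\right) e^{- \frac{5 \omega}{2}}}{125} (pole of order 2)
  F(ω) = -2πi·ΣRes = \frac{12 \pi \left(5 \omega + 2\right) e^{- \frac{5 \omega}{2}}}{125}

Case ω < 0 (upper half-plane, counterclockwise contour ⇒ F(ω) = +2πi·ΣRes):
  Res_{z = \frac{5 i}{2}} g(z) = \frac{6 i \left(5 \omega - 2\right) e^{\frac{5 \omega}{2}}}{125} (pole of order 2)
  F(ω) = 2πi·ΣRes = \frac{12 \pi \left(2 - 5 \omega\right) e^{\frac{5 \omega}{2}}}{125}

Both cases combine into a single formula in |ω|:

F(ω) = \frac{12 \pi \left(5 \left|{\omega}\right| + 2\right) e^{- \frac{5 \left|{\omega}\right|}{2}}}{125}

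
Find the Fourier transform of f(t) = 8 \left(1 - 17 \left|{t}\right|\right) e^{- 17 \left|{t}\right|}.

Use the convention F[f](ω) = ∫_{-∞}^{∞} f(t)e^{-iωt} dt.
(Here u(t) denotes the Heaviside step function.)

F(ω) = \frac{544 \omega^{2}}{\left(\omega^{2} + 289\right)^{2}}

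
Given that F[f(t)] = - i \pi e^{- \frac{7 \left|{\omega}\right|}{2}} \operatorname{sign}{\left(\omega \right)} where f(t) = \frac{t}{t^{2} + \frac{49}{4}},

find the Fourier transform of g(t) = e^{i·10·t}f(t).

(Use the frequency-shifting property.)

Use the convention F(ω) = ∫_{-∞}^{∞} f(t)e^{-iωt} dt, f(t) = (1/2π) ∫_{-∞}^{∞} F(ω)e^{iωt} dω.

F[g](ω) = - i \pi e^{- \frac{7 \left|{\omega - 10}\right|}{2}} \operatorname{sign}{\left(\omega - 10 \right)}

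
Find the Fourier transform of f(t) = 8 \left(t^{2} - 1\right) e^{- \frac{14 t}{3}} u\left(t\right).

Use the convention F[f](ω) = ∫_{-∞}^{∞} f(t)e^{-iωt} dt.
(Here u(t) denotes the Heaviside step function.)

F(ω) = \frac{24 \left(54 i \omega - \left(3 i \omega + 14\right)^{3} + 252\right)}{\left(3 i \omega + 14\right)^{4}}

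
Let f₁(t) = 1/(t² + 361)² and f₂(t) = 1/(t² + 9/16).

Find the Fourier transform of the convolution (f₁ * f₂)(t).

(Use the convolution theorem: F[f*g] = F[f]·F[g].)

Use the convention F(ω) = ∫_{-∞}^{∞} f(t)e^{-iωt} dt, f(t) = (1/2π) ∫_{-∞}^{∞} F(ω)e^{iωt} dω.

F[f₁*f₂](ω) = \frac{2 \pi^{2} \left(19 \left|{\omega}\right| + 1\right) e^{- \frac{79 \left|{\omega}\right|}{4}}}{20577}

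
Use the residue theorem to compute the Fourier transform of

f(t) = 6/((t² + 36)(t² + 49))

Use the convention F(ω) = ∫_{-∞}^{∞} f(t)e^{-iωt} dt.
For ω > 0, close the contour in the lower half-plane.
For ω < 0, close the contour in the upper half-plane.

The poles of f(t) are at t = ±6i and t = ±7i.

Let g(z) = f(z)e^{-iωz}; for large |z| the factor e^{-iωz} decays in the lower half-plane when ω > 0 and in the upper half-plane when ω < 0.

Case ω > 0 (lower half-plane, clockwise contour ⇒ F(ω) = -2πi·ΣRes):
  Res_{z = - 6 i} g(z) = \frac{i e^{- 6 \omega}}{26}
  Res_{z = - 7 i} g(z) = - \frac{3 i e^{- 7 \omega}}{91}
  F(ω) = -2πi·ΣRes = \frac{\pi \left(7 e^{\omega} - 6\right) e^{- 7 \omega}}{91}

Case ω < 0 (upper half-plane, counterclockwise contour ⇒ F(ω) = +2πi·ΣRes):
  Res_{z = 6 i} g(z) = - \frac{i e^{6 \omega}}{26}
  Res_{z = 7 i} g(z) = \frac{3 i e^{7 \omega}}{91}
  F(ω) = 2πi·ΣRes = \frac{\pi \left(7 - 6 e^{\omega}\right) e^{6 \omega}}{91}

Both cases combine into a single formula in |ω|:

F(ω) = \frac{\pi \left(7 e^{\left|{\omega}\right|} - 6\right) e^{- 7 \left|{\omega}\right|}}{91}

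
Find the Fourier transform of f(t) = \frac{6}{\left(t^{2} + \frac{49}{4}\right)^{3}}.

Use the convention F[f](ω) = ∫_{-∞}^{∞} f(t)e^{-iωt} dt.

F(ω) = \frac{6 \pi \left(49 \omega^{2} + 42 \left|{\omega}\right| + 12\right) e^{- \frac{7 \left|{\omega}\right|}{2}}}{16807}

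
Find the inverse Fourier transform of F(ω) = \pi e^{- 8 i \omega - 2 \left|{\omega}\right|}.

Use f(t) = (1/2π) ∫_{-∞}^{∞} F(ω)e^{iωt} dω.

f(t) = \frac{2}{\left(t - 8\right)^{2} + 4}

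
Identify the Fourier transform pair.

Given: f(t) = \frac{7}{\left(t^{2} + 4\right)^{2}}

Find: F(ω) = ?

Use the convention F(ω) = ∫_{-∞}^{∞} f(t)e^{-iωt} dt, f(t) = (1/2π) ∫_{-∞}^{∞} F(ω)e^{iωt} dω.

F(ω) = \frac{7 \pi \left(2 \left|{\omega}\right| + 1\right) e^{- 2 \left|{\omega}\right|}}{16}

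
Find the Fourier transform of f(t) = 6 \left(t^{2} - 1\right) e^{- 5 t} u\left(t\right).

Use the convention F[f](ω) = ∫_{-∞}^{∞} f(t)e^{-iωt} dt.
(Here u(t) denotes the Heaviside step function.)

F(ω) = \frac{6 \left(2 i \omega - \left(i \omega + 5\right)^{3} + 10\right)}{\left(i \omega + 5\right)^{4}}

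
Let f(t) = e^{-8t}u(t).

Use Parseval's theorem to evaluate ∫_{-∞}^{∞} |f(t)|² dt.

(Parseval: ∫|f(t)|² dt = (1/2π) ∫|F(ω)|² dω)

∫|f(t)|² dt = \frac{1}{16}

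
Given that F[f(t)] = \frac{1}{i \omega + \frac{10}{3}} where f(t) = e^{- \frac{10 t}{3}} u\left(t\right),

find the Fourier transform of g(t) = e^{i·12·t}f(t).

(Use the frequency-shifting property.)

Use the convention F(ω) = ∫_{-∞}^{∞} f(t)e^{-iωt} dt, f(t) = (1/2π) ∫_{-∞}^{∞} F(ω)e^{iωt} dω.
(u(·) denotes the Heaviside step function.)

F[g](ω) = \frac{3}{3 i \left(\omega - 12\right) + 10}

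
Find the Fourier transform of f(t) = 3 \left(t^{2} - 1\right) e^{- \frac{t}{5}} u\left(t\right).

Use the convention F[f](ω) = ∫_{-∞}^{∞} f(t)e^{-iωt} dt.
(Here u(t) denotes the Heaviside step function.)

F(ω) = \frac{15 \left(250 i \omega - \left(5 i \omega + 1\right)^{3} + 50\right)}{\left(5 i \omega + 1\right)^{4}}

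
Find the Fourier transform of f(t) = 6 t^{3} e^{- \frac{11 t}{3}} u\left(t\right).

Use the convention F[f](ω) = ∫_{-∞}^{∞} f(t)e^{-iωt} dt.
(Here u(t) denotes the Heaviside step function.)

F(ω) = \frac{2916}{\left(3 i \omega + 11\right)^{4}}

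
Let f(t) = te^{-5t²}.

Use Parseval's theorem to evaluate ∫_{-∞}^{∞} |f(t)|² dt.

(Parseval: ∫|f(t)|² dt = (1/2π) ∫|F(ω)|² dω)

∫|f(t)|² dt = \frac{\sqrt{10} \sqrt{\pi}}{200}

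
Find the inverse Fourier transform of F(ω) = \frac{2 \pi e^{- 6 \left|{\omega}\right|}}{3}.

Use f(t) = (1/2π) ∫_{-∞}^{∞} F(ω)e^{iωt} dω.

f(t) = \frac{4}{t^{2} + 36}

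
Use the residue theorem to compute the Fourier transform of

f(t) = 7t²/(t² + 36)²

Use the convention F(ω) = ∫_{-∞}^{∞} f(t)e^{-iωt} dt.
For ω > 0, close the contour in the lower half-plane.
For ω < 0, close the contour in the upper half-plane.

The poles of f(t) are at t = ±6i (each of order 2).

Let g(z) = f(z)e^{-iωz}; for large |z| the factor e^{-iωz} decays in the lower half-plane when ω > 0 and in the upper half-plane when ω < 0.

Case ω > 0 (lower half-plane, clockwise contour ⇒ F(ω) = -2πi·ΣRes):
  Res_{z = - 6 i} g(z) = \frac{7 i \left(1 - 6 \omega\right) e^{- 6 \omega}}{24} (pole of order 2)
  F(ω) = -2πi·ΣRes = \frac{7 \pi \left(1 - 6 \omega\right) e^{- 6 \omega}}{12}

Case ω < 0 (upper half-plane, counterclockwise contour ⇒ F(ω) = +2πi·ΣRes):
  Res_{z = 6 i} g(z) = \frac{7 i \left(- 6 \omega - 1\right) e^{6 \omega}}{24} (pole of order 2)
  F(ω) = 2πi·ΣRes = \frac{7 \pi \left(6 \omega + 1\right) e^{6 \omega}}{12}

Both cases combine into a single formula in |ω|:

F(ω) = \frac{7 \pi \left(1 - 6 \left|{\omega}\right|\right) e^{- 6 \left|{\omega}\right|}}{12}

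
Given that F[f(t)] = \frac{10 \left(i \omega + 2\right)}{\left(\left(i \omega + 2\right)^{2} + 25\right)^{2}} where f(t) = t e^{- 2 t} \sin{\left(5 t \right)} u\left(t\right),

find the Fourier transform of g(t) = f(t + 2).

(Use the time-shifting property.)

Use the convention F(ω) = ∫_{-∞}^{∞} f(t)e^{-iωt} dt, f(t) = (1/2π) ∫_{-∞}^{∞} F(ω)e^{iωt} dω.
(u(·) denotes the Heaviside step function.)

F[g](ω) = \frac{10 \left(i \omega + 2\right) e^{2 i \omega}}{\left(\left(i \omega + 2\right)^{2} + 25\right)^{2}}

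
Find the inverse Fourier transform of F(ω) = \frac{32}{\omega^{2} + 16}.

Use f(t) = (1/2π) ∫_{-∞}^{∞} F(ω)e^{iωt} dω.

f(t) = 4 e^{- 4 \left|{t}\right|}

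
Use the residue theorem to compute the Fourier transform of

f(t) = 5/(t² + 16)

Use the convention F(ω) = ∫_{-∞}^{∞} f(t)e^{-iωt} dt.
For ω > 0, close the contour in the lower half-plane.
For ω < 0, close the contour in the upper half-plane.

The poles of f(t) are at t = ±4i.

Let g(z) = f(z)e^{-iωz}; for large |z| the factor e^{-iωz} decays in the lower half-plane when ω > 0 and in the upper half-plane when ω < 0.

Case ω > 0 (lower half-plane, clockwise contour ⇒ F(ω) = -2πi·ΣRes):
  Res_{z = - 4 i} g(z) = \frac{5 i e^{- 4 \omega}}{8}
  F(ω) = -2πi·ΣRes = \frac{5 \pi e^{- 4 \omega}}{4}

Case ω < 0 (upper half-plane, counterclockwise contour ⇒ F(ω) = +2πi·ΣRes):
  Res_{z = 4 i} g(z) = - \frac{5 i e^{4 \omega}}{8}
  F(ω) = 2πi·ΣRes = \frac{5 \pi e^{4 \omega}}{4}

Both cases combine into a single formula in |ω|:

F(ω) = \frac{5 \pi e^{- 4 \left|{\omega}\right|}}{4}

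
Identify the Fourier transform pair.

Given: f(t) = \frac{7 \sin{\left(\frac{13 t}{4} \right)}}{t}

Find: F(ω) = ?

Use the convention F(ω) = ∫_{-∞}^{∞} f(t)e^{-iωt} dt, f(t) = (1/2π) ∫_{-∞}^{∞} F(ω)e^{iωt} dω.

F(ω) = \begin{cases} 7 \pi & \text{for}\: \omega > - \frac{13}{4} \wedge \omega < \frac{13}{4} \\0 & \text{otherwise} \end{cases}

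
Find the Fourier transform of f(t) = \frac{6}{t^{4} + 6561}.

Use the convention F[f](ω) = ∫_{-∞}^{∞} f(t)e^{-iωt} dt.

F(ω) = \frac{2 \pi e^{- \frac{9 \sqrt{2} \left|{\omega}\right|}{2}} \sin{\left(\frac{9 \sqrt{2} \left|{\omega}\right|}{2} + \frac{\pi}{4} \right)}}{243}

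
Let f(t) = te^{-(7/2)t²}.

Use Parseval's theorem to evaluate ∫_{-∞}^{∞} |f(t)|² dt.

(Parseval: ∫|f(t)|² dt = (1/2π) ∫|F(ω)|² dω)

∫|f(t)|² dt = \frac{\sqrt{7} \sqrt{\pi}}{98}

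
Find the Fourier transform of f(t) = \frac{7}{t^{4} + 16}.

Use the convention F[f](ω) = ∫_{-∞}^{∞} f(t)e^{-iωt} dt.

F(ω) = \frac{7 \pi e^{- \sqrt{2} \left|{\omega}\right|} \sin{\left(\sqrt{2} \left|{\omega}\right| + \frac{\pi}{4} \right)}}{8}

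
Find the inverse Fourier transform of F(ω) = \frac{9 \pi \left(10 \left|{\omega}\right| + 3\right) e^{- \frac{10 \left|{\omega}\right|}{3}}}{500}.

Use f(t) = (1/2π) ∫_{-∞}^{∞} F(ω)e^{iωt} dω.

f(t) = \frac{4}{\left(t^{2} + \frac{100}{9}\right)^{2}}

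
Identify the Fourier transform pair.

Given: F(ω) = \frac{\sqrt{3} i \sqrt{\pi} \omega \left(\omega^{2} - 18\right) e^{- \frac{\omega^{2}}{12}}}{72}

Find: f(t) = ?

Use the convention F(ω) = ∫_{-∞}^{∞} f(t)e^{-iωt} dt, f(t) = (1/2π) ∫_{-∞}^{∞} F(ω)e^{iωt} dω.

f(t) = 9 t^{3} e^{- 3 t^{2}}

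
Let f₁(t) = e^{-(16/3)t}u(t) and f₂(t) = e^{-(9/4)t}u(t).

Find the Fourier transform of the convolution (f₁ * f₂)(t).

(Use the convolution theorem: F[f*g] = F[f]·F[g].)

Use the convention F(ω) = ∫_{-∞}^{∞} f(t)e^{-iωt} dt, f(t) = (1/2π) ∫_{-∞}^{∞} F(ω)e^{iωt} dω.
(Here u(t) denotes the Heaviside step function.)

F[f₁*f₂](ω) = \frac{12}{- 12 \omega^{2} + 91 i \omega + 144}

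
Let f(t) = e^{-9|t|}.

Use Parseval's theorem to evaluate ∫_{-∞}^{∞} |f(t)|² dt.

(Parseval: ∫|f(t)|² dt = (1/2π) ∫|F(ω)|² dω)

∫|f(t)|² dt = \frac{1}{9}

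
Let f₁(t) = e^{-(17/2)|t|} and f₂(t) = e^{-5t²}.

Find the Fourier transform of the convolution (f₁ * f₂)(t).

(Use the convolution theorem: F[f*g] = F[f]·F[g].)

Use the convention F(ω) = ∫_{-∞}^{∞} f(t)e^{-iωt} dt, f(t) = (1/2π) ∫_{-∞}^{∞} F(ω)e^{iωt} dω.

F[f₁*f₂](ω) = \frac{68 \sqrt{5} \sqrt{\pi} e^{- \frac{\omega^{2}}{20}}}{5 \left(4 \omega^{2} + 289\right)}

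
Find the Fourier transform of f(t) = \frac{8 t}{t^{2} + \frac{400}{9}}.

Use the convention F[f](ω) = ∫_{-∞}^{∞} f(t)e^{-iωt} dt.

F(ω) = - 8 i \pi e^{- \frac{20 \left|{\omega}\right|}{3}} \operatorname{sign}{\left(\omega \right)}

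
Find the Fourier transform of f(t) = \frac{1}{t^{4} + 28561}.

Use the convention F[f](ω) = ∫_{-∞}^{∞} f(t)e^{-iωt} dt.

F(ω) = \frac{\pi e^{- \frac{13 \sqrt{2} \left|{\omega}\right|}{2}} \sin{\left(\frac{13 \sqrt{2} \left|{\omega}\right|}{2} + \frac{\pi}{4} \right)}}{2197}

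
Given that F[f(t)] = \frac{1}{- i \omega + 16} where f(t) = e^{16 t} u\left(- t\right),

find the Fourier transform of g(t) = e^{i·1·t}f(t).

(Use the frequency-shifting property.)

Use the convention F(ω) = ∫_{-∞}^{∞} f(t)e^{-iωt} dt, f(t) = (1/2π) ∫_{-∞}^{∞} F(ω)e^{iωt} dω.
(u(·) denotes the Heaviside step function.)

F[g](ω) = \frac{i}{\omega - 1 + 16 i}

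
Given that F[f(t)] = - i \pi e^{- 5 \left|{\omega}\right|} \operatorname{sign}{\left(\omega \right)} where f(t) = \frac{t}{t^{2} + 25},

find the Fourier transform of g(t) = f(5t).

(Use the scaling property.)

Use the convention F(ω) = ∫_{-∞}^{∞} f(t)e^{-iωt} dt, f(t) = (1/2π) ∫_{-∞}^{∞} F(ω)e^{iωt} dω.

F[g](ω) = - \frac{i \pi e^{- \left|{\omega}\right|} \operatorname{sign}{\left(\omega \right)}}{5}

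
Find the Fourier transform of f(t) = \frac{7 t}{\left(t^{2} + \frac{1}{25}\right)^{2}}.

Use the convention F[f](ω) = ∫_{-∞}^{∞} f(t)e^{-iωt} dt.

F(ω) = - \frac{35 i \pi \omega e^{- \frac{\left|{\omega}\right|}{5}}}{2}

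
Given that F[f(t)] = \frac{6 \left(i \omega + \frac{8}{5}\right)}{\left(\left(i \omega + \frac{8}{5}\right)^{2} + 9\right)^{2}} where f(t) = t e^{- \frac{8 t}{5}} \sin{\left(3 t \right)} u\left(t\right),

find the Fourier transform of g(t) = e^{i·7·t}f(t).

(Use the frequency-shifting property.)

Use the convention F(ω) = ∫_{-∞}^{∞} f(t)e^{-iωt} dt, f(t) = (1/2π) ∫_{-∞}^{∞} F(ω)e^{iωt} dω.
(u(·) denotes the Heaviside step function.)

F[g](ω) = \frac{750 \left(5 i \left(\omega - 7\right) + 8\right)}{\left(\left(5 i \left(\omega - 7\right) + 8\right)^{2} + 225\right)^{2}}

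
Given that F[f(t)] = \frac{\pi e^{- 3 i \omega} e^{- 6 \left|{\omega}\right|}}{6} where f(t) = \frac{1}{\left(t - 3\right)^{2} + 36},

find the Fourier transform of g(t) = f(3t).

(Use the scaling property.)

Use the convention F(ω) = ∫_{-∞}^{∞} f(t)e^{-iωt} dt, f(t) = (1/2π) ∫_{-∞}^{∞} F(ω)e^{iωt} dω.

F[g](ω) = \frac{\pi e^{- i \omega - 2 \left|{\omega}\right|}}{18}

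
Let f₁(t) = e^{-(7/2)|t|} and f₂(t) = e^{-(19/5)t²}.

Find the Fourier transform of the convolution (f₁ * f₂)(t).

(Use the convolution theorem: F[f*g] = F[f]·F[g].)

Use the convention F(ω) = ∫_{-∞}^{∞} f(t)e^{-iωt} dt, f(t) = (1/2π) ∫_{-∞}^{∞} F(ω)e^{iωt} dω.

F[f₁*f₂](ω) = \frac{28 \sqrt{95} \sqrt{\pi} e^{- \frac{5 \omega^{2}}{76}}}{19 \left(4 \omega^{2} + 49\right)}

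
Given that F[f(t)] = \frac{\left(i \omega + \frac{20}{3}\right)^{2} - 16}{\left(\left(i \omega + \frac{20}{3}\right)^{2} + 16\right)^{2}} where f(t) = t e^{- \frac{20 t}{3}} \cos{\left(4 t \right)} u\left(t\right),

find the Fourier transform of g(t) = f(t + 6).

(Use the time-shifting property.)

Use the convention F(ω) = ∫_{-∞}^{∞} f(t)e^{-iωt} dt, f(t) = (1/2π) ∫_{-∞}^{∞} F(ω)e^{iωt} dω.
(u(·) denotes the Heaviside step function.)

F[g](ω) = \frac{9 \left(\left(3 i \omega + 20\right)^{2} - 144\right) e^{6 i \omega}}{\left(\left(3 i \omega + 20\right)^{2} + 144\right)^{2}}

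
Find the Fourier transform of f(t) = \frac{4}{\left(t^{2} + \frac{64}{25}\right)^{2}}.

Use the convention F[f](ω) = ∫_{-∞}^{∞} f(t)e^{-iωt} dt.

F(ω) = \frac{25 \pi \left(8 \left|{\omega}\right| + 5\right) e^{- \frac{8 \left|{\omega}\right|}{5}}}{256}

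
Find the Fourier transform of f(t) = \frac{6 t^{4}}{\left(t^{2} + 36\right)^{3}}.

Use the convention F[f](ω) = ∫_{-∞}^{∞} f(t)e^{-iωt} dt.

F(ω) = \frac{3 \pi \left(12 \omega^{2} - 10 \left|{\omega}\right| + 1\right) e^{- 6 \left|{\omega}\right|}}{8}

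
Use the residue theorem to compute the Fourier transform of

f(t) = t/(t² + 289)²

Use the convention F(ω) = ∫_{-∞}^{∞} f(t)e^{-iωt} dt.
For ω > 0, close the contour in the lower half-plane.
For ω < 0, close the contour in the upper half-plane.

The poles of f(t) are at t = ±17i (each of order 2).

Let g(z) = f(z)e^{-iωz}; for large |z| the factor e^{-iωz} decays in the lower half-plane when ω > 0 and in the upper half-plane when ω < 0.

Case ω > 0 (lower half-plane, clockwise contour ⇒ F(ω) = -2πi·ΣRes):
  Res_{z = - 17 i} g(z) = \frac{\omega e^{- 17 \omega}}{68} (pole of order 2)
  F(ω) = -2πi·ΣRes = - \frac{i \pi \omega e^{- 17 \omega}}{34}

Case ω < 0 (upper half-plane, counterclockwise contour ⇒ F(ω) = +2πi·ΣRes):
  Res_{z = 17 i} g(z) = - \frac{\omega e^{17 \omega}}{68} (pole of order 2)
  F(ω) = 2πi·ΣRes = - \frac{i \pi \omega e^{17 \omega}}{34}

Both cases combine into a single formula in |ω|:

F(ω) = - \frac{i \pi \omega e^{- 17 \left|{\omega}\right|}}{34}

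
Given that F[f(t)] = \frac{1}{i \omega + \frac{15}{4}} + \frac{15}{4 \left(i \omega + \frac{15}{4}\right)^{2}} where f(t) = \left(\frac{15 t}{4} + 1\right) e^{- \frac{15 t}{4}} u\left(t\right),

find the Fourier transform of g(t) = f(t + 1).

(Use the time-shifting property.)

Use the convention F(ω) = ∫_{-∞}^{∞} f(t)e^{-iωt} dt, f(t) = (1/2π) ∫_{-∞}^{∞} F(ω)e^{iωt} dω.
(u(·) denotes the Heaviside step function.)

F[g](ω) = \frac{\left(- 16 i \omega - 120\right) e^{i \omega}}{16 \omega^{2} - 120 i \omega - 225}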